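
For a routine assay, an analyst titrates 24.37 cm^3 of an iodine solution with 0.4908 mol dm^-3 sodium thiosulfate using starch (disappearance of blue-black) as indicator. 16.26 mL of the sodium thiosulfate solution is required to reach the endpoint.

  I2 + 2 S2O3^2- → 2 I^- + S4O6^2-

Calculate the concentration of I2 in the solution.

n(Na2S2O3) = 0.01626 L × 0.4908 mol/L = 7.980 × 10^-3 mol
From the 1:2 mole ratio, n(I2) = 1/2 × 7.980 × 10^-3 = 3.990 × 10^-3 mol
[I2] = 3.990 × 10^-3 mol / 0.02437 L = 0.1637 mol/L

0.1637 mol/L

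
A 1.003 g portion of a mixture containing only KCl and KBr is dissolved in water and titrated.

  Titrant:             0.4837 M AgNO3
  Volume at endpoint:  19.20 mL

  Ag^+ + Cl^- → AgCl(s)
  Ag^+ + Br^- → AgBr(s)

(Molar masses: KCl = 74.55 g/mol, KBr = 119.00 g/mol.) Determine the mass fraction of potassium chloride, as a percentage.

17.08 %

n(AgNO3) = 0.01920 × 0.4837 = 9.287 × 10^-3 mol
Let x = n(KCl), y = n(KBr).
Titrant: 1x + 1y = 9.287 × 10^-3;  mass: 74.55x + 119.00y = 1.003
Solving, x = 2.298 × 10^-3 mol, y = 6.989 × 10^-3 mol
mass of KCl = 2.298 × 10^-3 × 74.55 = 0.1713 g
% KCl = 0.1713 / 1.003 × 100 = 17.08 %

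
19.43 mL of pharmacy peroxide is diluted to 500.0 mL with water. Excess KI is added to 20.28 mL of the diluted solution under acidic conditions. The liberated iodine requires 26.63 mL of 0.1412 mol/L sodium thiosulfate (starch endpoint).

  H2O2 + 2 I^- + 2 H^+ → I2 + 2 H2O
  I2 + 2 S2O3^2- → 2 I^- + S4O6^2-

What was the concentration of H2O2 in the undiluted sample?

n(S2O3^2-) = 0.02663 × 0.1412 = 3.760 × 10^-3 mol
n(I2) = n(S2O3^2-)/2 = 1.880 × 10^-3 mol
n(H2O2) in the aliquot = 1.880 × 10^-3 mol (1:1 ratio)
[H2O2]_dilute = 1.880 × 10^-3 / 0.02028 = 0.09271 mol/L
[H2O2]_original = 0.09271 × 500.0/19.43 = 2.386 mol/L

2.386 mol/L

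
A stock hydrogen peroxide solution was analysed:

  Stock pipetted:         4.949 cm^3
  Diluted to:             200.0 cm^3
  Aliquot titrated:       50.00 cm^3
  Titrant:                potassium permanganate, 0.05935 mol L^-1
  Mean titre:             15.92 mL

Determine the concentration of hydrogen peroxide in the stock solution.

1.909 mol/L

2 MnO4^- + 5 H2O2 + 6 H^+ → 2 Mn^2+ + 5 O2 + 8 H2O
n(KMnO4) = 0.01592 × 0.05935 = 9.449 × 10^-4 mol
From the 5:2 ratio, n(H2O2) in the aliquot = 5/2 × 9.449 × 10^-4 = 2.362 × 10^-3 mol
[H2O2]_dilute = 2.362 × 10^-3 / 0.05000 = 0.04724 mol/L
Dilution factor = 200.0 / 4.949 = 40.41
[H2O2]_stock = 0.04724 × 40.41 = 1.909 mol/L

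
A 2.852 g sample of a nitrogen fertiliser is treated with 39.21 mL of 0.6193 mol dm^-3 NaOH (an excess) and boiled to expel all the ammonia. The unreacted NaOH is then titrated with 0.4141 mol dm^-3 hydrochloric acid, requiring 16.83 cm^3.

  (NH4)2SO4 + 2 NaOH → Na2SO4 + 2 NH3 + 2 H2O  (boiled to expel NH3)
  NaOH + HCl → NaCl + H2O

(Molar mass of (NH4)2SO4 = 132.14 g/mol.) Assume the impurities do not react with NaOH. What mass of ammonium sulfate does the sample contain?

1.144 g

n(NaOH) added = 0.03921 × 0.6193 = 0.02428 mol
n(HCl) used in back-titration = 0.01683 × 0.4141 = 6.969 × 10^-3 mol
n(NaOH) left over = 6.969 × 10^-3 mol (1:1 ratio)
n(NaOH) consumed by analyte = 0.02428 − 6.969 × 10^-3 = 0.01731 mol
From the 1:2 ratio, n((NH4)2SO4) = 1/2 × 0.01731 = 8.657 × 10^-3 mol
mass of (NH4)2SO4 = 8.657 × 10^-3 × 132.14 = 1.144 g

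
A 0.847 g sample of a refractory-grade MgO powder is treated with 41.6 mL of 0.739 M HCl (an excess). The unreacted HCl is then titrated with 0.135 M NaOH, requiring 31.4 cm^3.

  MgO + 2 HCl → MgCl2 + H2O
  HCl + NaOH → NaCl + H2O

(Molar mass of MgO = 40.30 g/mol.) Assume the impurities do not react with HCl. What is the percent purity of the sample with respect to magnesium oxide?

63.1 %

n(HCl) added = 0.0416 × 0.739 = 0.0307 mol
n(NaOH) used in back-titration = 0.0314 × 0.135 = 4.24 × 10^-3 mol
n(HCl) left over = 4.24 × 10^-3 mol (1:1 ratio)
n(HCl) consumed by analyte = 0.0307 − 4.24 × 10^-3 = 0.0265 mol
From the 1:2 ratio, n(MgO) = 1/2 × 0.0265 = 0.0133 mol
mass of MgO = 0.0133 × 40.30 = 0.534 g
% MgO = 0.534 / 0.847 × 100 = 63.1 %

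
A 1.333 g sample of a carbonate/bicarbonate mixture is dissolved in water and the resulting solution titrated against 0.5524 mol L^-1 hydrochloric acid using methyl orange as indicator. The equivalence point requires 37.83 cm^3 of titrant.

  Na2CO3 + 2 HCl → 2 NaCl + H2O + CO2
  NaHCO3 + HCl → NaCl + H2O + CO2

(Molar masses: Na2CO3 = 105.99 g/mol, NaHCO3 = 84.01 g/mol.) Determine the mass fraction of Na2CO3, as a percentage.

54.17 %

n(HCl) = 0.03783 × 0.5524 = 0.02090 mol
Let x = n(Na2CO3), y = n(NaHCO3).
Titrant: 2x + 1y = 0.02090;  mass: 105.99x + 84.01y = 1.333
Solving, x = 6.813 × 10^-3 mol, y = 7.272 × 10^-3 mol
mass of Na2CO3 = 6.813 × 10^-3 × 105.99 = 0.7221 g
% Na2CO3 = 0.7221 / 1.333 × 100 = 54.17 %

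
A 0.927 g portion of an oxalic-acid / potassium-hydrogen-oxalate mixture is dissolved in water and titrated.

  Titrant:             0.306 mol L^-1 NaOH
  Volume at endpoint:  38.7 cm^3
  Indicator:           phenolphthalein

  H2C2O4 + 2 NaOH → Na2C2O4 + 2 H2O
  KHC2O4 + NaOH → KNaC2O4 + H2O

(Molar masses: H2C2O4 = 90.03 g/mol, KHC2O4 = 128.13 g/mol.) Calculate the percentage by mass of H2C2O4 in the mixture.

n(NaOH) = 0.0387 × 0.306 = 0.0118 mol
Let x = n(H2C2O4), y = n(KHC2O4).
Titrant: 2x + 1y = 0.0118;  mass: 90.03x + 128.13y = 0.927
Solving, x = 3.55 × 10^-3 mol, y = 4.74 × 10^-3 mol
mass of H2C2O4 = 3.55 × 10^-3 × 90.03 = 0.320 g
% H2C2O4 = 0.320 / 0.927 × 100 = 34.5 %

34.5 %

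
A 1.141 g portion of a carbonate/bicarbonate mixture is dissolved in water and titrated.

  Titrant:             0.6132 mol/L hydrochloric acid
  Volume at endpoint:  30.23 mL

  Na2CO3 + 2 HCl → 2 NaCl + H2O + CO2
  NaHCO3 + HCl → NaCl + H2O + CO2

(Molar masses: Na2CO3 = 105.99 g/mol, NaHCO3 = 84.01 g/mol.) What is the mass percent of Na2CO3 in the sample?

n(HCl) = 0.03023 × 0.6132 = 0.01854 mol
Let x = n(Na2CO3), y = n(NaHCO3).
Titrant: 2x + 1y = 0.01854;  mass: 105.99x + 84.01y = 1.141
Solving, x = 6.711 × 10^-3 mol, y = 5.115 × 10^-3 mol
mass of Na2CO3 = 6.711 × 10^-3 × 105.99 = 0.7113 g
% Na2CO3 = 0.7113 / 1.141 × 100 = 62.34 %

62.34 %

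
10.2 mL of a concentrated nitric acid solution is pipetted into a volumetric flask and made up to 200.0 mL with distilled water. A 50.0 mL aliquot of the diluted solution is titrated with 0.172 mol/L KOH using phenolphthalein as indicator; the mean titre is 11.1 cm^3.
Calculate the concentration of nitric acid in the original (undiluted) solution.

0.749 mol/L

HNO3 + KOH → KNO3 + H2O
n(KOH) = 0.0111 × 0.172 = 1.91 × 10^-3 mol
n(HNO3) in the aliquot = 1.91 × 10^-3 mol (1:1 ratio)
[HNO3]_dilute = 1.91 × 10^-3 / 0.0500 = 0.0382 mol/L
Dilution factor = 200.0 / 10.2 = 19.61
[HNO3]_stock = 0.0382 × 19.61 = 0.749 mol/L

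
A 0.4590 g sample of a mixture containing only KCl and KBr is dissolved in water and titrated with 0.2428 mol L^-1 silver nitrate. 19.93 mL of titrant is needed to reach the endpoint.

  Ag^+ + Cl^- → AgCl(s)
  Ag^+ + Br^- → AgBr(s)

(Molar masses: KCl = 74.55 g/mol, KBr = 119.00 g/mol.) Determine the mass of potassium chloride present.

0.1960 g

n(AgNO3) = 0.01993 × 0.2428 = 4.839 × 10^-3 mol
Let x = n(KCl), y = n(KBr).
Titrant: 1x + 1y = 4.839 × 10^-3;  mass: 74.55x + 119.00y = 0.4590
Solving, x = 2.629 × 10^-3 mol, y = 2.210 × 10^-3 mol
mass of KCl = 2.629 × 10^-3 × 74.55 = 0.1960 g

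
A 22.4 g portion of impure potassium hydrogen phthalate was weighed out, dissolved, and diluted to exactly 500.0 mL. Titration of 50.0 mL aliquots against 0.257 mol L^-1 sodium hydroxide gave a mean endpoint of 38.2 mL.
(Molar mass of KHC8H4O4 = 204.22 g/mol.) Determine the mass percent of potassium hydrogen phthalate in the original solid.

KHC8H4O4 + NaOH → KNaC8H4O4 + H2O
n(NaOH) per titration = 0.0382 × 0.257 = 9.82 × 10^-3 mol
n(KHC8H4O4) in each aliquot = 9.82 × 10^-3 mol (1:1 ratio)
n(KHC8H4O4) in the whole flask = 9.82 × 10^-3 × 500.0/50.0 = 0.0982 mol
mass of KHC8H4O4 = 0.0982 × 204.22 = 20.0 g
% KHC8H4O4 = 20.0 / 22.4 × 100 = 89.5 %

89.5 %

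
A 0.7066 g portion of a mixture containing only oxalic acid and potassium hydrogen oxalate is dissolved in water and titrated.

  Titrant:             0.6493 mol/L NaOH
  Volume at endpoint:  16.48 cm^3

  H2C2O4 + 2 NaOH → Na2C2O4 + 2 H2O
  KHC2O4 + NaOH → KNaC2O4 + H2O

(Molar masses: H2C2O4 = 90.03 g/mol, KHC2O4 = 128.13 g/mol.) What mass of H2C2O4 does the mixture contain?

0.3599 g

n(NaOH) = 0.01648 × 0.6493 = 0.01070 mol
Let x = n(H2C2O4), y = n(KHC2O4).
Titrant: 2x + 1y = 0.01070;  mass: 90.03x + 128.13y = 0.7066
Solving, x = 3.997 × 10^-3 mol, y = 2.706 × 10^-3 mol
mass of H2C2O4 = 3.997 × 10^-3 × 90.03 = 0.3599 g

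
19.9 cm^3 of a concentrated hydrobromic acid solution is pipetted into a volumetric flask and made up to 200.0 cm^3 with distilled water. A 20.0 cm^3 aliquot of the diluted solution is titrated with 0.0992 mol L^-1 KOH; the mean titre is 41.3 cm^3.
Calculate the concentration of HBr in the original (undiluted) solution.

2.06 mol/L

HBr + KOH → KBr + H2O
n(KOH) = 0.0413 × 0.0992 = 4.10 × 10^-3 mol
n(HBr) in the aliquot = 4.10 × 10^-3 mol (1:1 ratio)
[HBr]_dilute = 4.10 × 10^-3 / 0.0200 = 0.205 mol/L
Dilution factor = 200.0 / 19.9 = 10.05
[HBr]_stock = 0.205 × 10.05 = 2.06 mol/L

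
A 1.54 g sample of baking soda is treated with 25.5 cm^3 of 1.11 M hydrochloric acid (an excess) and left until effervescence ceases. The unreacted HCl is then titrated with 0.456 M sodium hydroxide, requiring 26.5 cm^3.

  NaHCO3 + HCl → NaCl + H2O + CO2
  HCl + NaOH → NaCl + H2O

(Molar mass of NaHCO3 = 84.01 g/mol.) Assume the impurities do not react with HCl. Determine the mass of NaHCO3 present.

1.36 g

n(HCl) added = 0.0255 × 1.11 = 0.0283 mol
n(NaOH) used in back-titration = 0.0265 × 0.456 = 0.0121 mol
n(HCl) left over = 0.0121 mol (1:1 ratio)
n(HCl) consumed by analyte = 0.0283 − 0.0121 = 0.0162 mol
n(NaHCO3) = 0.0162 mol (1:1 ratio)
mass of NaHCO3 = 0.0162 × 84.01 = 1.36 g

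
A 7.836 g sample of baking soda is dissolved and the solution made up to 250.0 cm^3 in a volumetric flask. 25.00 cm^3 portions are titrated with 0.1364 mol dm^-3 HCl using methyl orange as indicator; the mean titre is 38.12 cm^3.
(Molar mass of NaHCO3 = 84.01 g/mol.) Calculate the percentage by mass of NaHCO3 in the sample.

55.74 %

NaHCO3 + HCl → NaCl + H2O + CO2
n(HCl) per titration = 0.03812 × 0.1364 = 5.200 × 10^-3 mol
n(NaHCO3) in each aliquot = 5.200 × 10^-3 mol (1:1 ratio)
n(NaHCO3) in the whole flask = 5.200 × 10^-3 × 250.0/25.00 = 0.05200 mol
mass of NaHCO3 = 0.05200 × 84.01 = 4.368 g
% NaHCO3 = 4.368 / 7.836 × 100 = 55.74 %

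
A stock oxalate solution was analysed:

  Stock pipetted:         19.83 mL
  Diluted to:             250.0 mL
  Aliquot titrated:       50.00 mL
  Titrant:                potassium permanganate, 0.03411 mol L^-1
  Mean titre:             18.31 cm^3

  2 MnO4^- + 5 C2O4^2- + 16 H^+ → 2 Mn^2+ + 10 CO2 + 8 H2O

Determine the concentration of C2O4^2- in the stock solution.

0.3937 mol/L

n(KMnO4) = 0.01831 × 0.03411 = 6.246 × 10^-4 mol
From the 5:2 ratio, n(C2O4^2-) in the aliquot = 5/2 × 6.246 × 10^-4 = 1.561 × 10^-3 mol
[C2O4^2-]_dilute = 1.561 × 10^-3 / 0.05000 = 0.03123 mol/L
Dilution factor = 250.0 / 19.83 = 12.61
[C2O4^2-]_stock = 0.03123 × 12.61 = 0.3937 mol/L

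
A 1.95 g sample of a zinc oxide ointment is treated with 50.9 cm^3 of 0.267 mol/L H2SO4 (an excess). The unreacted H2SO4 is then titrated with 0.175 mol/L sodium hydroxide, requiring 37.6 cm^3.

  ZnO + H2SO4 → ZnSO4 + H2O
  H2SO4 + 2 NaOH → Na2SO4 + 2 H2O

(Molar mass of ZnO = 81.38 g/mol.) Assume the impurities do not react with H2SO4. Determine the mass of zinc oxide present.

0.838 g

n(H2SO4) added = 0.0509 × 0.267 = 0.0136 mol
n(NaOH) used in back-titration = 0.0376 × 0.175 = 6.58 × 10^-3 mol
From the 1:2 ratio, n(H2SO4) left over = 1/2 × 6.58 × 10^-3 = 3.29 × 10^-3 mol
n(H2SO4) consumed by analyte = 0.0136 − 3.29 × 10^-3 = 0.0103 mol
n(ZnO) = 0.0103 mol (1:1 ratio)
mass of ZnO = 0.0103 × 81.38 = 0.838 g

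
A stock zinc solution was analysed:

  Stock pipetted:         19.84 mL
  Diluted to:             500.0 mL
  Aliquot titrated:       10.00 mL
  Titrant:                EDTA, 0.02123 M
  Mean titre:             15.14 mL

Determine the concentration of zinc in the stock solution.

Zn^2+ + EDTA^4- → [Zn(EDTA)]^2-
n(EDTA) = 0.01514 × 0.02123 = 3.214 × 10^-4 mol
n(Zn2+) in the aliquot = 3.214 × 10^-4 mol (1:1 ratio)
[Zn2+]_dilute = 3.214 × 10^-4 / 0.01000 = 0.03214 mol/L
Dilution factor = 500.0 / 19.84 = 25.20
[Zn2+]_stock = 0.03214 × 25.20 = 0.8100 mol/L

0.8100 M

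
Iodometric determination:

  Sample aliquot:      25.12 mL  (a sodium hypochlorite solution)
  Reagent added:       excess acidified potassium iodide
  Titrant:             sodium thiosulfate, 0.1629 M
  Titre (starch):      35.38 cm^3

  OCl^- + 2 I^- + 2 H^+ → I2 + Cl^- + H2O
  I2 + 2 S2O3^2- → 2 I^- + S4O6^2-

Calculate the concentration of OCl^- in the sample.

0.1147 M

n(S2O3^2-) = 0.03538 × 0.1629 = 5.763 × 10^-3 mol
n(I2) = n(S2O3^2-)/2 = 2.882 × 10^-3 mol
n(OCl^-) in the aliquot = 2.882 × 10^-3 mol (1:1 ratio)
[OCl^-] = 2.882 × 10^-3 / 0.02512 = 0.1147 mol/L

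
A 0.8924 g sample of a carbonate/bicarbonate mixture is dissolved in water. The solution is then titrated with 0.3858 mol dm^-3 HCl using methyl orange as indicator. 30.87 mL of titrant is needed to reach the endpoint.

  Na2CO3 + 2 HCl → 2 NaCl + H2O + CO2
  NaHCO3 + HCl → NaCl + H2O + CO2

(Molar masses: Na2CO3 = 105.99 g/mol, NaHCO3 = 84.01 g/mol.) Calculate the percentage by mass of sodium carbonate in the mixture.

n(HCl) = 0.03087 × 0.3858 = 0.01191 mol
Let x = n(Na2CO3), y = n(NaHCO3).
Titrant: 2x + 1y = 0.01191;  mass: 105.99x + 84.01y = 0.8924
Solving, x = 1.743 × 10^-3 mol, y = 8.423 × 10^-3 mol
mass of Na2CO3 = 1.743 × 10^-3 × 105.99 = 0.1848 g
% Na2CO3 = 0.1848 / 0.8924 × 100 = 20.70 %

20.70 %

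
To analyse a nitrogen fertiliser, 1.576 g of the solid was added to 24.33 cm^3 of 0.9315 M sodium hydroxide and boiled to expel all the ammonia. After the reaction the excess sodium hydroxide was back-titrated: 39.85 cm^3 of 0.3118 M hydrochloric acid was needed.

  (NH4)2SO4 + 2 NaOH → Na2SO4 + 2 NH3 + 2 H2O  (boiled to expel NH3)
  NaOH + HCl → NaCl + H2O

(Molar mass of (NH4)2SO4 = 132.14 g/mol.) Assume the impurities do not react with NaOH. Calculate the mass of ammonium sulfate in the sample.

0.6764 g

n(NaOH) added = 0.02433 × 0.9315 = 0.02266 mol
n(HCl) used in back-titration = 0.03985 × 0.3118 = 0.01243 mol
n(NaOH) left over = 0.01243 mol (1:1 ratio)
n(NaOH) consumed by analyte = 0.02266 − 0.01243 = 0.01024 mol
From the 1:2 ratio, n((NH4)2SO4) = 1/2 × 0.01024 = 5.119 × 10^-3 mol
mass of (NH4)2SO4 = 5.119 × 10^-3 × 132.14 = 0.6764 g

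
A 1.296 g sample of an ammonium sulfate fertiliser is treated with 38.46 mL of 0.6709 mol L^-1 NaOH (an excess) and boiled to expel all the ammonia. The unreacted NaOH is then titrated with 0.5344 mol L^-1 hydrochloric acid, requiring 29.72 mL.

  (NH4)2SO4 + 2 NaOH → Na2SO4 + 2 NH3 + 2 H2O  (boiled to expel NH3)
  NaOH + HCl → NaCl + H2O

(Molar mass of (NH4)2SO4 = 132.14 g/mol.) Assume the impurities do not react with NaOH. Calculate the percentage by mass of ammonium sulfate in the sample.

n(NaOH) added = 0.03846 × 0.6709 = 0.02580 mol
n(HCl) used in back-titration = 0.02972 × 0.5344 = 0.01588 mol
n(NaOH) left over = 0.01588 mol (1:1 ratio)
n(NaOH) consumed by analyte = 0.02580 − 0.01588 = 9.920 × 10^-3 mol
From the 1:2 ratio, n((NH4)2SO4) = 1/2 × 9.920 × 10^-3 = 4.960 × 10^-3 mol
mass of (NH4)2SO4 = 4.960 × 10^-3 × 132.14 = 0.6554 g
% (NH4)2SO4 = 0.6554 / 1.296 × 100 = 50.57 %

50.57 %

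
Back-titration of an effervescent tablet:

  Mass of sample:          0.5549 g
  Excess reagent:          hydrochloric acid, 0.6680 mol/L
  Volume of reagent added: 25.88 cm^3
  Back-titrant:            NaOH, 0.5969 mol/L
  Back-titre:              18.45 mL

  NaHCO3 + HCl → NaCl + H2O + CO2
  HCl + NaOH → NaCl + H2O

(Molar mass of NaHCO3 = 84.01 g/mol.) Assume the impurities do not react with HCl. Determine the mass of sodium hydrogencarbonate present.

n(HCl) added = 0.02588 × 0.6680 = 0.01729 mol
n(NaOH) used in back-titration = 0.01845 × 0.5969 = 0.01101 mol
n(HCl) left over = 0.01101 mol (1:1 ratio)
n(HCl) consumed by analyte = 0.01729 − 0.01101 = 6.275 × 10^-3 mol
n(NaHCO3) = 6.275 × 10^-3 mol (1:1 ratio)
mass of NaHCO3 = 6.275 × 10^-3 × 84.01 = 0.5272 g

0.5272 g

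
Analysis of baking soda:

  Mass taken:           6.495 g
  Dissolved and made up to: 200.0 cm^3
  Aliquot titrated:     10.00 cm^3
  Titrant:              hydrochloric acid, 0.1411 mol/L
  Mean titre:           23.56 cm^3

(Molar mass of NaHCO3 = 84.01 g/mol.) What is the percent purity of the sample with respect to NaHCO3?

86.00 %

NaHCO3 + HCl → NaCl + H2O + CO2
n(HCl) per titration = 0.02356 × 0.1411 = 3.324 × 10^-3 mol
n(NaHCO3) in each aliquot = 3.324 × 10^-3 mol (1:1 ratio)
n(NaHCO3) in the whole flask = 3.324 × 10^-3 × 200.0/10.00 = 0.06649 mol
mass of NaHCO3 = 0.06649 × 84.01 = 5.586 g
% NaHCO3 = 5.586 / 6.495 × 100 = 86.00 %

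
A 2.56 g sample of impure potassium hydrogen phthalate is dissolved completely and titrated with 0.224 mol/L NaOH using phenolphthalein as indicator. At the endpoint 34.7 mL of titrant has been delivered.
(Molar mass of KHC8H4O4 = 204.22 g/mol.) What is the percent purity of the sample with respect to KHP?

KHC8H4O4 + NaOH → KNaC8H4O4 + H2O
n(NaOH) = 0.0347 L × 0.224 mol/L = 7.77 × 10^-3 mol
n(KHC8H4O4) = 7.77 × 10^-3 mol (1:1 ratio)
mass of KHC8H4O4 = 7.77 × 10^-3 × 204.22 g/mol = 1.59 g
% KHC8H4O4 = 1.59 / 2.56 × 100 = 62.0 %

62.0 %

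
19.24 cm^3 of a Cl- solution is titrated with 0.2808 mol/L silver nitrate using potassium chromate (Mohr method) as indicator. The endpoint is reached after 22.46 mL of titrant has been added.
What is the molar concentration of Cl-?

Ag^+ + Cl^- → AgCl(s)
n(AgNO3) = 0.02246 L × 0.2808 mol/L = 6.307 × 10^-3 mol
n(Cl-) = 6.307 × 10^-3 mol (1:1 mole ratio)
[Cl-] = 6.307 × 10^-3 mol / 0.01924 L = 0.3278 mol/L

0.3278 mol/L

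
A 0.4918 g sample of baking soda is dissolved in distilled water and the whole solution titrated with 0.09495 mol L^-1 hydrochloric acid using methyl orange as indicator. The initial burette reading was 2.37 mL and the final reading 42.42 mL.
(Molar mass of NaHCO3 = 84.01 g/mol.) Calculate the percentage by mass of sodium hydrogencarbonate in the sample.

NaHCO3 + HCl → NaCl + H2O + CO2
n(HCl) = 0.04005 L × 0.09495 mol/L = 3.803 × 10^-3 mol
n(NaHCO3) = 3.803 × 10^-3 mol (1:1 ratio)
mass of NaHCO3 = 3.803 × 10^-3 × 84.01 g/mol = 0.3195 g
% NaHCO3 = 0.3195 / 0.4918 × 100 = 64.96 %

64.96 %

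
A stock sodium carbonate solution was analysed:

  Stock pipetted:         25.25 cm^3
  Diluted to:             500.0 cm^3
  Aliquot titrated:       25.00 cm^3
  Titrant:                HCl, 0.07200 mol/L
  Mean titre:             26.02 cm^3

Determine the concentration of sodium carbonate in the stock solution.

Na2CO3 + 2 HCl → 2 NaCl + H2O + CO2
n(HCl) = 0.02602 × 0.07200 = 1.873 × 10^-3 mol
From the 1:2 ratio, n(Na2CO3) in the aliquot = 1/2 × 1.873 × 10^-3 = 9.367 × 10^-4 mol
[Na2CO3]_dilute = 9.367 × 10^-4 / 0.02500 = 0.03747 mol/L
Dilution factor = 500.0 / 25.25 = 19.80
[Na2CO3]_stock = 0.03747 × 19.80 = 0.7420 mol/L

0.7420 mol/L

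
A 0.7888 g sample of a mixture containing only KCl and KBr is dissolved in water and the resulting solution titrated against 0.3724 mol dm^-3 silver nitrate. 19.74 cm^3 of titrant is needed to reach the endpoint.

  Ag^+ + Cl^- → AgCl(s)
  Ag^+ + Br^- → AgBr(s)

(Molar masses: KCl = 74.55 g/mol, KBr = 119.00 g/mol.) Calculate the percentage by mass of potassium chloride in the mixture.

n(AgNO3) = 0.01974 × 0.3724 = 7.351 × 10^-3 mol
Let x = n(KCl), y = n(KBr).
Titrant: 1x + 1y = 7.351 × 10^-3;  mass: 74.55x + 119.00y = 0.7888
Solving, x = 1.935 × 10^-3 mol, y = 5.417 × 10^-3 mol
mass of KCl = 1.935 × 10^-3 × 74.55 = 0.1442 g
% KCl = 0.1442 / 0.7888 × 100 = 18.28 %

18.28 %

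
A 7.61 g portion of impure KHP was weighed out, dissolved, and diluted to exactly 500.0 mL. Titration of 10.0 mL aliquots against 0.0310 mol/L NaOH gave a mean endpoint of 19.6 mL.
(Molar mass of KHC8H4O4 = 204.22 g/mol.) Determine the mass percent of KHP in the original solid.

KHC8H4O4 + NaOH → KNaC8H4O4 + H2O
n(NaOH) per titration = 0.0196 × 0.0310 = 6.08 × 10^-4 mol
n(KHC8H4O4) in each aliquot = 6.08 × 10^-4 mol (1:1 ratio)
n(KHC8H4O4) in the whole flask = 6.08 × 10^-4 × 500.0/10.0 = 0.0304 mol
mass of KHC8H4O4 = 0.0304 × 204.22 = 6.20 g
% KHC8H4O4 = 6.20 / 7.61 × 100 = 81.5 %

81.5 %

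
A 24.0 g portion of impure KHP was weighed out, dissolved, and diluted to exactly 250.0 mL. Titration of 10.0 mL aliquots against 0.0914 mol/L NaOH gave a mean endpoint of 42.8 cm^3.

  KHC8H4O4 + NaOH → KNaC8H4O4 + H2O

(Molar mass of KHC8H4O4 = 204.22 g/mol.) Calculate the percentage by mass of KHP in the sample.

83.2 %

n(NaOH) per titration = 0.0428 × 0.0914 = 3.91 × 10^-3 mol
n(KHC8H4O4) in each aliquot = 3.91 × 10^-3 mol (1:1 ratio)
n(KHC8H4O4) in the whole flask = 3.91 × 10^-3 × 250.0/10.0 = 0.0978 mol
mass of KHC8H4O4 = 0.0978 × 204.22 = 20.0 g
% KHC8H4O4 = 20.0 / 24.0 × 100 = 83.2 %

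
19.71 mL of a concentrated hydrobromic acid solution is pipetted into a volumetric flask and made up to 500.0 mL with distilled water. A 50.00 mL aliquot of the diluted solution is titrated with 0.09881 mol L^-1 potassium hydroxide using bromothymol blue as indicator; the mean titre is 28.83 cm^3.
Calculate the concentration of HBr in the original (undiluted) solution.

HBr + KOH → KBr + H2O
n(KOH) = 0.02883 × 0.09881 = 2.849 × 10^-3 mol
n(HBr) in the aliquot = 2.849 × 10^-3 mol (1:1 ratio)
[HBr]_dilute = 2.849 × 10^-3 / 0.05000 = 0.05697 mol/L
Dilution factor = 500.0 / 19.71 = 25.37
[HBr]_stock = 0.05697 × 25.37 = 1.445 mol/L

1.445 mol/L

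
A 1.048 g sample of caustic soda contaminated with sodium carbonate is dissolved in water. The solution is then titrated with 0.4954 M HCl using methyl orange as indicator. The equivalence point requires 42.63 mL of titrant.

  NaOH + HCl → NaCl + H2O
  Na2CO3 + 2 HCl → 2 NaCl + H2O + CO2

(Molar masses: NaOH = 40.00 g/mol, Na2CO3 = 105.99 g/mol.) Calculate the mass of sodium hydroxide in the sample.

n(HCl) = 0.04263 × 0.4954 = 0.02112 mol
Let x = n(NaOH), y = n(Na2CO3).
Titrant: 1x + 2y = 0.02112;  mass: 40.00x + 105.99y = 1.048
Solving, x = 5.479 × 10^-3 mol, y = 7.820 × 10^-3 mol
mass of NaOH = 5.479 × 10^-3 × 40.00 = 0.2191 g

0.2191 g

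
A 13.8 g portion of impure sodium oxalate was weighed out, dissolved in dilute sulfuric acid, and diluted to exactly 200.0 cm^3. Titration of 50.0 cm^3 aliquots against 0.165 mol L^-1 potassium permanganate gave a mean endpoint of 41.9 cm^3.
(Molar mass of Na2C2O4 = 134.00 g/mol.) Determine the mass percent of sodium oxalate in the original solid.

67.1 %

2 MnO4^- + 5 C2O4^2- + 16 H^+ → 2 Mn^2+ + 10 CO2 + 8 H2O
n(KMnO4) per titration = 0.0419 × 0.165 = 6.91 × 10^-3 mol
From the 5:2 ratio, n(Na2C2O4) in each aliquot = 5/2 × 6.91 × 10^-3 = 0.0173 mol
n(Na2C2O4) in the whole flask = 0.0173 × 200.0/50.0 = 0.0691 mol
mass of Na2C2O4 = 0.0691 × 134.00 = 9.26 g
% Na2C2O4 = 9.26 / 13.8 × 100 = 67.1 %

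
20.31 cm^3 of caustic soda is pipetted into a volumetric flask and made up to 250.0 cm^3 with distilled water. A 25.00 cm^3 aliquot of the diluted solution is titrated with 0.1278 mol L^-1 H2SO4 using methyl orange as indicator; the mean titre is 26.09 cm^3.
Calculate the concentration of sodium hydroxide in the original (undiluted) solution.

3.283 mol/L

2 NaOH + H2SO4 → Na2SO4 + 2 H2O
n(H2SO4) = 0.02609 × 0.1278 = 3.334 × 10^-3 mol
From the 2:1 ratio, n(NaOH) in the aliquot = 2/1 × 3.334 × 10^-3 = 6.669 × 10^-3 mol
[NaOH]_dilute = 6.669 × 10^-3 / 0.02500 = 0.2667 mol/L
Dilution factor = 250.0 / 20.31 = 12.31
[NaOH]_stock = 0.2667 × 12.31 = 3.283 mol/L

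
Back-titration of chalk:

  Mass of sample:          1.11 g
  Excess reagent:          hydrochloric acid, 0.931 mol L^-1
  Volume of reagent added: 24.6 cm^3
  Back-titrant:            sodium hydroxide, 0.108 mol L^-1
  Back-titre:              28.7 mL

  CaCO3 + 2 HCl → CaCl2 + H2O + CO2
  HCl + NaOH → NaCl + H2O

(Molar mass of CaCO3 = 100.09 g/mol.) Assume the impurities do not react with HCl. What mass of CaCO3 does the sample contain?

n(HCl) added = 0.0246 × 0.931 = 0.0229 mol
n(NaOH) used in back-titration = 0.0287 × 0.108 = 3.10 × 10^-3 mol
n(HCl) left over = 3.10 × 10^-3 mol (1:1 ratio)
n(HCl) consumed by analyte = 0.0229 − 3.10 × 10^-3 = 0.0198 mol
From the 1:2 ratio, n(CaCO3) = 1/2 × 0.0198 = 9.90 × 10^-3 mol
mass of CaCO3 = 9.90 × 10^-3 × 100.09 = 0.991 g

0.991 g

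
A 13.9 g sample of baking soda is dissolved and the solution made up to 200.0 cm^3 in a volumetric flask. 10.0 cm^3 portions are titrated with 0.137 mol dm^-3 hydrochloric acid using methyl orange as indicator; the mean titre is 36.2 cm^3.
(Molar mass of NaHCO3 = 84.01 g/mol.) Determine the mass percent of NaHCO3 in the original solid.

59.9 %

NaHCO3 + HCl → NaCl + H2O + CO2
n(HCl) per titration = 0.0362 × 0.137 = 4.96 × 10^-3 mol
n(NaHCO3) in each aliquot = 4.96 × 10^-3 mol (1:1 ratio)
n(NaHCO3) in the whole flask = 4.96 × 10^-3 × 200.0/10.0 = 0.0992 mol
mass of NaHCO3 = 0.0992 × 84.01 = 8.33 g
% NaHCO3 = 8.33 / 13.9 × 100 = 59.9 %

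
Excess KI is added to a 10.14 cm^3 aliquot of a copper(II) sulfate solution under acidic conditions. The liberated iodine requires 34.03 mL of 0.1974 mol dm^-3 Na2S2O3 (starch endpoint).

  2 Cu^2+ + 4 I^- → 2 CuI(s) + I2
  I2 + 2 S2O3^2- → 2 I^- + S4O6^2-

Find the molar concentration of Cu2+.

n(S2O3^2-) = 0.03403 × 0.1974 = 6.718 × 10^-3 mol
n(I2) = n(S2O3^2-)/2 = 3.359 × 10^-3 mol
From the 2:1 ratio, n(Cu2+) in the aliquot = 2/1 × 3.359 × 10^-3 = 6.718 × 10^-3 mol
[Cu2+] = 6.718 × 10^-3 / 0.01014 = 0.6625 mol/L

0.6625 mol/L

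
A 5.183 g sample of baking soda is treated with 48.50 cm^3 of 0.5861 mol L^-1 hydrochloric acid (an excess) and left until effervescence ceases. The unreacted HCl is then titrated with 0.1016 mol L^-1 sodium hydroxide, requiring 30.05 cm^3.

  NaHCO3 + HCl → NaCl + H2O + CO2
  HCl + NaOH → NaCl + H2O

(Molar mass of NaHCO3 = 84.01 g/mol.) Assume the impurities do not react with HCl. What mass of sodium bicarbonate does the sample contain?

n(HCl) added = 0.04850 × 0.5861 = 0.02843 mol
n(NaOH) used in back-titration = 0.03005 × 0.1016 = 3.053 × 10^-3 mol
n(HCl) left over = 3.053 × 10^-3 mol (1:1 ratio)
n(HCl) consumed by analyte = 0.02843 − 3.053 × 10^-3 = 0.02537 mol
n(NaHCO3) = 0.02537 mol (1:1 ratio)
mass of NaHCO3 = 0.02537 × 84.01 = 2.132 g

2.132 g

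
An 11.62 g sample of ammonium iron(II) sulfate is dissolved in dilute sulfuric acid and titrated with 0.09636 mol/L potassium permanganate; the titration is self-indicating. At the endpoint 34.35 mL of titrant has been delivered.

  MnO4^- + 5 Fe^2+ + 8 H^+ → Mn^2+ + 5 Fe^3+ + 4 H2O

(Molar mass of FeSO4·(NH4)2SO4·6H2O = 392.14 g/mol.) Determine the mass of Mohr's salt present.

6.490 g

n(KMnO4) = 0.03435 L × 0.09636 mol/L = 3.310 × 10^-3 mol
From the 5:1 ratio, n(FeSO4·(NH4)2SO4·6H2O) = 5/1 × 3.310 × 10^-3 = 0.01655 mol
mass of FeSO4·(NH4)2SO4·6H2O = 0.01655 × 392.14 g/mol = 6.490 g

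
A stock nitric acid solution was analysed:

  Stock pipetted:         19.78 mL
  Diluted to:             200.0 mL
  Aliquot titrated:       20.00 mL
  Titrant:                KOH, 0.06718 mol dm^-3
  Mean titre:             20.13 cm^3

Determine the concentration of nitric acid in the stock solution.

0.6837 mol/L

HNO3 + KOH → KNO3 + H2O
n(KOH) = 0.02013 × 0.06718 = 1.352 × 10^-3 mol
n(HNO3) in the aliquot = 1.352 × 10^-3 mol (1:1 ratio)
[HNO3]_dilute = 1.352 × 10^-3 / 0.02000 = 0.06762 mol/L
Dilution factor = 200.0 / 19.78 = 10.11
[HNO3]_stock = 0.06762 × 10.11 = 0.6837 mol/L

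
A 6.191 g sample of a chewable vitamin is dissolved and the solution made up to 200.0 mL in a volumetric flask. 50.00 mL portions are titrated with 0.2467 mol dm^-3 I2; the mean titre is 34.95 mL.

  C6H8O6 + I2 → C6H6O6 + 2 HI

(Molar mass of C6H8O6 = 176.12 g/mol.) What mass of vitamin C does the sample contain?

n(I2) per titration = 0.03495 × 0.2467 = 8.622 × 10^-3 mol
n(C6H8O6) in each aliquot = 8.622 × 10^-3 mol (1:1 ratio)
n(C6H8O6) in the whole flask = 8.622 × 10^-3 × 200.0/50.00 = 0.03449 mol
mass of C6H8O6 = 0.03449 × 176.12 = 6.074 g

6.074 g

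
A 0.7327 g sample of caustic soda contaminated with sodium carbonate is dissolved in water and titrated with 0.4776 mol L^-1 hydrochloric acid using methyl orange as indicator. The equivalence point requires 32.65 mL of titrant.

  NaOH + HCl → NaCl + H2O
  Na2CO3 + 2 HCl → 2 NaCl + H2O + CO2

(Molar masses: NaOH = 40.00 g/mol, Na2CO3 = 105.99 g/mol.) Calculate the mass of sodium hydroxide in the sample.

0.2884 g

n(HCl) = 0.03265 × 0.4776 = 0.01559 mol
Let x = n(NaOH), y = n(Na2CO3).
Titrant: 1x + 2y = 0.01559;  mass: 40.00x + 105.99y = 0.7327
Solving, x = 7.209 × 10^-3 mol, y = 4.192 × 10^-3 mol
mass of NaOH = 7.209 × 10^-3 × 40.00 = 0.2884 g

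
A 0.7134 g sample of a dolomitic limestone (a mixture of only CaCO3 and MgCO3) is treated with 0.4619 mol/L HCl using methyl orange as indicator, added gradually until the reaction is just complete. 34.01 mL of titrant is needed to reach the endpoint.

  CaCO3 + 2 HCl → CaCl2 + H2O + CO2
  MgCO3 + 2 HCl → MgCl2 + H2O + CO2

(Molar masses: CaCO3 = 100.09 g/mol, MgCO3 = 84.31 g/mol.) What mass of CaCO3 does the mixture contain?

0.3246 g

n(HCl) = 0.03401 × 0.4619 = 0.01571 mol
Let x = n(CaCO3), y = n(MgCO3).
Titrant: 2x + 2y = 0.01571;  mass: 100.09x + 84.31y = 0.7134
Solving, x = 3.243 × 10^-3 mol, y = 4.611 × 10^-3 mol
mass of CaCO3 = 3.243 × 10^-3 × 100.09 = 0.3246 g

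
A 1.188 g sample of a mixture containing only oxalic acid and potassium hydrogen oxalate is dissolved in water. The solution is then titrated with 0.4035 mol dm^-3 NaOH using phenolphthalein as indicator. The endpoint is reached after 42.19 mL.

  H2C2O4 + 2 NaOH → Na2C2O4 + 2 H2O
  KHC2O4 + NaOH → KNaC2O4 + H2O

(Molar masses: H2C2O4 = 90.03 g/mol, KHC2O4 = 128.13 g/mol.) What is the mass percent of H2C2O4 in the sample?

45.28 %

n(NaOH) = 0.04219 × 0.4035 = 0.01702 mol
Let x = n(H2C2O4), y = n(KHC2O4).
Titrant: 2x + 1y = 0.01702;  mass: 90.03x + 128.13y = 1.188
Solving, x = 5.975 × 10^-3 mol, y = 5.073 × 10^-3 mol
mass of H2C2O4 = 5.975 × 10^-3 × 90.03 = 0.5379 g
% H2C2O4 = 0.5379 / 1.188 × 100 = 45.28 %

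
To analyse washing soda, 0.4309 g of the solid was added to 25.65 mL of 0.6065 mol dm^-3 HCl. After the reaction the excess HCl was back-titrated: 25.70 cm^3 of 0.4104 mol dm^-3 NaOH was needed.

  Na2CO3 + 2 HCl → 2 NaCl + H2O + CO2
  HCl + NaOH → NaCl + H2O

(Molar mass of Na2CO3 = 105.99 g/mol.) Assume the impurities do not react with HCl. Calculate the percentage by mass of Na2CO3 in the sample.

n(HCl) added = 0.02565 × 0.6065 = 0.01556 mol
n(NaOH) used in back-titration = 0.02570 × 0.4104 = 0.01055 mol
n(HCl) left over = 0.01055 mol (1:1 ratio)
n(HCl) consumed by analyte = 0.01556 − 0.01055 = 5.009 × 10^-3 mol
From the 1:2 ratio, n(Na2CO3) = 1/2 × 5.009 × 10^-3 = 2.505 × 10^-3 mol
mass of Na2CO3 = 2.505 × 10^-3 × 105.99 = 0.2655 g
% Na2CO3 = 0.2655 / 0.4309 × 100 = 61.61 %

61.61 %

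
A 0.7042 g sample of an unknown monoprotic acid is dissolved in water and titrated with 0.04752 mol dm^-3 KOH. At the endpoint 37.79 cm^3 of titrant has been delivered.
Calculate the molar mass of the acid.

392.1 g/mol

n(KOH) = 0.03779 L × 0.04752 mol/L = 1.796 × 10^-3 mol
n(HA) = 1.796 × 10^-3 mol (1:1 ratio)
M = m / n = 0.7042 g / 1.796 × 10^-3 mol = 392.1 g/mol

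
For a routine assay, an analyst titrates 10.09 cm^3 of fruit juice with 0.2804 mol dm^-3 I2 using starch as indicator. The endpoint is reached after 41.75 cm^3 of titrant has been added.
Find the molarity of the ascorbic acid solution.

C6H8O6 + I2 → C6H6O6 + 2 HI
n(I2) = 0.04175 L × 0.2804 mol/L = 0.01171 mol
n(C6H8O6) = 0.01171 mol (1:1 mole ratio)
[C6H8O6] = 0.01171 mol / 0.01009 L = 1.160 mol/L

1.160 mol/L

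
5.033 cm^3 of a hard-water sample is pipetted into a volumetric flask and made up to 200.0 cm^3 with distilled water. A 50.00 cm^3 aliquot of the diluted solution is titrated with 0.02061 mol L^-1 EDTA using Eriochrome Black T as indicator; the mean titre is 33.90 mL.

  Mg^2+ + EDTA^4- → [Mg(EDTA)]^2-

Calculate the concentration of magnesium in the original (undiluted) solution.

n(EDTA) = 0.03390 × 0.02061 = 6.987 × 10^-4 mol
n(Mg2+) in the aliquot = 6.987 × 10^-4 mol (1:1 ratio)
[Mg2+]_dilute = 6.987 × 10^-4 / 0.05000 = 0.01397 mol/L
Dilution factor = 200.0 / 5.033 = 39.74
[Mg2+]_stock = 0.01397 × 39.74 = 0.5553 mol/L

0.5553 mol/L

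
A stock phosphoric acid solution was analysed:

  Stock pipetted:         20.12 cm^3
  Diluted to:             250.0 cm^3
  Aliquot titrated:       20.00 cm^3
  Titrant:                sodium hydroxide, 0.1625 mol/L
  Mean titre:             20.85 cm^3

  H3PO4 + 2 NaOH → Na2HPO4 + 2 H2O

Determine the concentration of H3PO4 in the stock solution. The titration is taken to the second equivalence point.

1.052 mol/L

n(NaOH) = 0.02085 × 0.1625 = 3.388 × 10^-3 mol
From the 1:2 ratio, n(H3PO4) in the aliquot = 1/2 × 3.388 × 10^-3 = 1.694 × 10^-3 mol
[H3PO4]_dilute = 1.694 × 10^-3 / 0.02000 = 0.08470 mol/L
Dilution factor = 250.0 / 20.12 = 12.43
[H3PO4]_stock = 0.08470 × 12.43 = 1.052 mol/L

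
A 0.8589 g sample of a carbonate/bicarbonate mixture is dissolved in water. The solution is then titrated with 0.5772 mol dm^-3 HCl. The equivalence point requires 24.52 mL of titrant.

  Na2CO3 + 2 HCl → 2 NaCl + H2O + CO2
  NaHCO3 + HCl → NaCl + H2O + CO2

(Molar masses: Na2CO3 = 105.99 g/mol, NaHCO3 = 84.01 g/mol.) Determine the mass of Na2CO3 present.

0.5640 g

n(HCl) = 0.02452 × 0.5772 = 0.01415 mol
Let x = n(Na2CO3), y = n(NaHCO3).
Titrant: 2x + 1y = 0.01415;  mass: 105.99x + 84.01y = 0.8589
Solving, x = 5.321 × 10^-3 mol, y = 3.510 × 10^-3 mol
mass of Na2CO3 = 5.321 × 10^-3 × 105.99 = 0.5640 g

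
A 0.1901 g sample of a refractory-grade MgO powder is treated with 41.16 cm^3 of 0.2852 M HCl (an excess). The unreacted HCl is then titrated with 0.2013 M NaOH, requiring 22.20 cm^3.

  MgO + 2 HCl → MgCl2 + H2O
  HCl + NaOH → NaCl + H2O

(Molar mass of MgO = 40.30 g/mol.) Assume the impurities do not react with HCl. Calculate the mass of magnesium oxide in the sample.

n(HCl) added = 0.04116 × 0.2852 = 0.01174 mol
n(NaOH) used in back-titration = 0.02220 × 0.2013 = 4.469 × 10^-3 mol
n(HCl) left over = 4.469 × 10^-3 mol (1:1 ratio)
n(HCl) consumed by analyte = 0.01174 − 4.469 × 10^-3 = 7.270 × 10^-3 mol
From the 1:2 ratio, n(MgO) = 1/2 × 7.270 × 10^-3 = 3.635 × 10^-3 mol
mass of MgO = 3.635 × 10^-3 × 40.30 = 0.1465 g

0.1465 g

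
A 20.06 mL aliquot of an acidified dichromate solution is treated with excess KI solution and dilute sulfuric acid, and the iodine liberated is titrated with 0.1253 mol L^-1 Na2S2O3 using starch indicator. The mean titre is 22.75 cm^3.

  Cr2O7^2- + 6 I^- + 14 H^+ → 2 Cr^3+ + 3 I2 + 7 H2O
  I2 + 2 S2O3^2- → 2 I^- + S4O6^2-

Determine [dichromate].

0.02368 mol/L

n(S2O3^2-) = 0.02275 × 0.1253 = 2.851 × 10^-3 mol
n(I2) = n(S2O3^2-)/2 = 1.425 × 10^-3 mol
From the 1:3 ratio, n(Cr2O7^2-) in the aliquot = 1/3 × 1.425 × 10^-3 = 4.751 × 10^-4 mol
[Cr2O7^2-] = 4.751 × 10^-4 / 0.02006 = 0.02368 mol/L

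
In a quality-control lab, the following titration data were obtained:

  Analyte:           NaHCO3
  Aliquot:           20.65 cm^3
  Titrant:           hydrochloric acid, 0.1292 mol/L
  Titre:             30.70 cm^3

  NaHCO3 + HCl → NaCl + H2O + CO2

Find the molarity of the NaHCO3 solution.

n(HCl) = 0.03070 L × 0.1292 mol/L = 3.966 × 10^-3 mol
n(NaHCO3) = 3.966 × 10^-3 mol (1:1 mole ratio)
[NaHCO3] = 3.966 × 10^-3 mol / 0.02065 L = 0.1921 mol/L

0.1921 mol/L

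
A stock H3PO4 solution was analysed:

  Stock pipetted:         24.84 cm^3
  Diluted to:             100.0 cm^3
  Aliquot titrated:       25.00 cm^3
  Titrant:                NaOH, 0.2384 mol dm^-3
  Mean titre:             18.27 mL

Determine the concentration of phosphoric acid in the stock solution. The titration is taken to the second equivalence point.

H3PO4 + 2 NaOH → Na2HPO4 + 2 H2O
n(NaOH) = 0.01827 × 0.2384 = 4.356 × 10^-3 mol
From the 1:2 ratio, n(H3PO4) in the aliquot = 1/2 × 4.356 × 10^-3 = 2.178 × 10^-3 mol
[H3PO4]_dilute = 2.178 × 10^-3 / 0.02500 = 0.08711 mol/L
Dilution factor = 100.0 / 24.84 = 4.026
[H3PO4]_stock = 0.08711 × 4.026 = 0.3507 mol/L

0.3507 mol/L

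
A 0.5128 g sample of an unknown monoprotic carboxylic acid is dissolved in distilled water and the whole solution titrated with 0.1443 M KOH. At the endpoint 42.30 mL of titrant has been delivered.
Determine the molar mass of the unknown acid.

n(KOH) = 0.04230 L × 0.1443 mol/L = 6.104 × 10^-3 mol
n(HA) = 6.104 × 10^-3 mol (1:1 ratio)
M = m / n = 0.5128 g / 6.104 × 10^-3 mol = 84.01 g/mol

84.01 g/mol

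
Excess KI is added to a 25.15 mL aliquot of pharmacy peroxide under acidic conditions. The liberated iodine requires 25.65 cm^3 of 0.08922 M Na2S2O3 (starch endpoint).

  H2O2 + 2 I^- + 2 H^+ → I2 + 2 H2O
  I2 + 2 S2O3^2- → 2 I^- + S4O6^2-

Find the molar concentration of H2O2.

0.04550 M

n(S2O3^2-) = 0.02565 × 0.08922 = 2.288 × 10^-3 mol
n(I2) = n(S2O3^2-)/2 = 1.144 × 10^-3 mol
n(H2O2) in the aliquot = 1.144 × 10^-3 mol (1:1 ratio)
[H2O2] = 1.144 × 10^-3 / 0.02515 = 0.04550 mol/L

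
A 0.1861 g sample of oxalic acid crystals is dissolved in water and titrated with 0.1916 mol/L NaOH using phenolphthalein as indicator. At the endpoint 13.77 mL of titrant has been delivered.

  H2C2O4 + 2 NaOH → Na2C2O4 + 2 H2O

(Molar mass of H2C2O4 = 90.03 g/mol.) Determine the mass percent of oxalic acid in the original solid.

n(NaOH) = 0.01377 L × 0.1916 mol/L = 2.638 × 10^-3 mol
From the 1:2 ratio, n(H2C2O4) = 1/2 × 2.638 × 10^-3 = 1.319 × 10^-3 mol
mass of H2C2O4 = 1.319 × 10^-3 × 90.03 g/mol = 0.1188 g
% H2C2O4 = 0.1188 / 0.1861 × 100 = 63.82 %

63.82 %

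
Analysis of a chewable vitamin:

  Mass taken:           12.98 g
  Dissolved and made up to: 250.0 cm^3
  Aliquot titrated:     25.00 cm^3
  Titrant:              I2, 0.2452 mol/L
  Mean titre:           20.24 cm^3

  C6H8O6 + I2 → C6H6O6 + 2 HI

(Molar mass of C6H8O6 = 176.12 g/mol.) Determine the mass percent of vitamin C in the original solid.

67.34 %

n(I2) per titration = 0.02024 × 0.2452 = 4.963 × 10^-3 mol
n(C6H8O6) in each aliquot = 4.963 × 10^-3 mol (1:1 ratio)
n(C6H8O6) in the whole flask = 4.963 × 10^-3 × 250.0/25.00 = 0.04963 mol
mass of C6H8O6 = 0.04963 × 176.12 = 8.741 g
% C6H8O6 = 8.741 / 12.98 × 100 = 67.34 %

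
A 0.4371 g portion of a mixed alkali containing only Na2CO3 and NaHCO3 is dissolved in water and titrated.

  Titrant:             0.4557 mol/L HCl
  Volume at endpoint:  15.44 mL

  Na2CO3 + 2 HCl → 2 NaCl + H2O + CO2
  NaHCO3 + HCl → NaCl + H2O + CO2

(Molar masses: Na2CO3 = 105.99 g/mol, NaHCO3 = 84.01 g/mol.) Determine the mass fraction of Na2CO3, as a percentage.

60.20 %

n(HCl) = 0.01544 × 0.4557 = 7.036 × 10^-3 mol
Let x = n(Na2CO3), y = n(NaHCO3).
Titrant: 2x + 1y = 7.036 × 10^-3;  mass: 105.99x + 84.01y = 0.4371
Solving, x = 2.483 × 10^-3 mol, y = 2.071 × 10^-3 mol
mass of Na2CO3 = 2.483 × 10^-3 × 105.99 = 0.2631 g
% Na2CO3 = 0.2631 / 0.4371 × 100 = 60.20 %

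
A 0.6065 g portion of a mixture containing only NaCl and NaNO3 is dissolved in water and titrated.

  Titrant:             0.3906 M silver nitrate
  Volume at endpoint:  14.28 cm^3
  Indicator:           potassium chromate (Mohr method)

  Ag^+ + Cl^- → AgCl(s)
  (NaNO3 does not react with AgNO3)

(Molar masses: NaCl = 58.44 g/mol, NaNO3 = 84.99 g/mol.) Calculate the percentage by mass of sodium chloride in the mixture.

n(AgNO3) = 0.01428 × 0.3906 = 5.578 × 10^-3 mol
Let x = n(NaCl), y = n(NaNO3).
Titrant: 1x = 5.578 × 10^-3;  mass: 58.44x + 84.99y = 0.6065
Solving, x = 5.578 × 10^-3 mol, y = 3.301 × 10^-3 mol
mass of NaCl = 5.578 × 10^-3 × 58.44 = 0.3260 g
% NaCl = 0.3260 / 0.6065 × 100 = 53.75 %

53.75 %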